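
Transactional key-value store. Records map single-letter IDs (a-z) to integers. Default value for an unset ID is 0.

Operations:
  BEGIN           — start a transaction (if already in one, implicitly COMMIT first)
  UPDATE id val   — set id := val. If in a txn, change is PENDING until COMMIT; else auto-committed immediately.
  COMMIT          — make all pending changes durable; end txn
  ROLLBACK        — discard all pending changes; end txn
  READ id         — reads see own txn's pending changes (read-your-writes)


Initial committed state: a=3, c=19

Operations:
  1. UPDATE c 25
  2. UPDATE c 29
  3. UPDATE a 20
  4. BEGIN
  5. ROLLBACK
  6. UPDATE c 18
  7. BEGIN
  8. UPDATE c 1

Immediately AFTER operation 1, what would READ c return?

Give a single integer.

Initial committed: {a=3, c=19}
Op 1: UPDATE c=25 (auto-commit; committed c=25)
After op 1: visible(c) = 25 (pending={}, committed={a=3, c=25})

Answer: 25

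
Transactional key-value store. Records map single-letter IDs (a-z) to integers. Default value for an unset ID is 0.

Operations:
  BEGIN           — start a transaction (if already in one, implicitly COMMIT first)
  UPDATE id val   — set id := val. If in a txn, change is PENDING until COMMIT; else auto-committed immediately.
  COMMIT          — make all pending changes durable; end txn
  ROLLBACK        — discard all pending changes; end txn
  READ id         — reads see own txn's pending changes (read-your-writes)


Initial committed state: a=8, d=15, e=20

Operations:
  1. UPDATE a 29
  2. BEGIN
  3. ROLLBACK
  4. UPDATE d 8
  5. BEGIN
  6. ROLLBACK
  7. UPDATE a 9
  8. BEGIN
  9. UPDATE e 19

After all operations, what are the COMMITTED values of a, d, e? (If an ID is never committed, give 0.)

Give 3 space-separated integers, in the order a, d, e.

Answer: 9 8 20

Derivation:
Initial committed: {a=8, d=15, e=20}
Op 1: UPDATE a=29 (auto-commit; committed a=29)
Op 2: BEGIN: in_txn=True, pending={}
Op 3: ROLLBACK: discarded pending []; in_txn=False
Op 4: UPDATE d=8 (auto-commit; committed d=8)
Op 5: BEGIN: in_txn=True, pending={}
Op 6: ROLLBACK: discarded pending []; in_txn=False
Op 7: UPDATE a=9 (auto-commit; committed a=9)
Op 8: BEGIN: in_txn=True, pending={}
Op 9: UPDATE e=19 (pending; pending now {e=19})
Final committed: {a=9, d=8, e=20}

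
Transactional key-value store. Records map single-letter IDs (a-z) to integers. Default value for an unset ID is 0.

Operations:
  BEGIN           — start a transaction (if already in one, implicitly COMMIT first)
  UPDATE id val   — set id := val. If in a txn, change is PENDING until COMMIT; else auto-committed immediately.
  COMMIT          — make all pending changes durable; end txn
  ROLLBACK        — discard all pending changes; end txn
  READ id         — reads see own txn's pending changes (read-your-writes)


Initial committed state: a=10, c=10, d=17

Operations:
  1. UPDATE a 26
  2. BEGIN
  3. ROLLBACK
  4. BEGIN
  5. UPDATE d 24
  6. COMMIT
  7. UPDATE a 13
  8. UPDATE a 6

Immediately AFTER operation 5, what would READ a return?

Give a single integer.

Answer: 26

Derivation:
Initial committed: {a=10, c=10, d=17}
Op 1: UPDATE a=26 (auto-commit; committed a=26)
Op 2: BEGIN: in_txn=True, pending={}
Op 3: ROLLBACK: discarded pending []; in_txn=False
Op 4: BEGIN: in_txn=True, pending={}
Op 5: UPDATE d=24 (pending; pending now {d=24})
After op 5: visible(a) = 26 (pending={d=24}, committed={a=26, c=10, d=17})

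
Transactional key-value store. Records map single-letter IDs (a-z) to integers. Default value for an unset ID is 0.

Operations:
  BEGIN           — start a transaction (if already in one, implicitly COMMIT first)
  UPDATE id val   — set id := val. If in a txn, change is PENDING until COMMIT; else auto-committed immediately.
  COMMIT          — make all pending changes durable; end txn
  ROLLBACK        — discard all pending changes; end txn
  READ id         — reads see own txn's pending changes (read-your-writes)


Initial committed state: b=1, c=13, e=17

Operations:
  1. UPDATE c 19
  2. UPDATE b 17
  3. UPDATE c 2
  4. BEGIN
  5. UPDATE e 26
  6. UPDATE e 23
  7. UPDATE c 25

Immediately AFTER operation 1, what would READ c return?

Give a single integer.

Answer: 19

Derivation:
Initial committed: {b=1, c=13, e=17}
Op 1: UPDATE c=19 (auto-commit; committed c=19)
After op 1: visible(c) = 19 (pending={}, committed={b=1, c=19, e=17})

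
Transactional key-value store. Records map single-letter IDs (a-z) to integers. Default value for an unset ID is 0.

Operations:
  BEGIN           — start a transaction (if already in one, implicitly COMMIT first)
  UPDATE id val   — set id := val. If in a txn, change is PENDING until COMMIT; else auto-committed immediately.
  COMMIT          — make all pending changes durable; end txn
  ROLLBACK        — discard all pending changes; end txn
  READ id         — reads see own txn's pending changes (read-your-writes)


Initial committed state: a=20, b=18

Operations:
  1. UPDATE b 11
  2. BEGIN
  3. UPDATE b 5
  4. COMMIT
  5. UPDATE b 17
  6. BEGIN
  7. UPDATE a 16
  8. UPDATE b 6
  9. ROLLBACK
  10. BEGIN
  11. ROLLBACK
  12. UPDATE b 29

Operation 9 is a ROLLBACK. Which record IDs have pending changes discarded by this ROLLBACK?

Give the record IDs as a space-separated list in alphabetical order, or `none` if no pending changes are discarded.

Initial committed: {a=20, b=18}
Op 1: UPDATE b=11 (auto-commit; committed b=11)
Op 2: BEGIN: in_txn=True, pending={}
Op 3: UPDATE b=5 (pending; pending now {b=5})
Op 4: COMMIT: merged ['b'] into committed; committed now {a=20, b=5}
Op 5: UPDATE b=17 (auto-commit; committed b=17)
Op 6: BEGIN: in_txn=True, pending={}
Op 7: UPDATE a=16 (pending; pending now {a=16})
Op 8: UPDATE b=6 (pending; pending now {a=16, b=6})
Op 9: ROLLBACK: discarded pending ['a', 'b']; in_txn=False
Op 10: BEGIN: in_txn=True, pending={}
Op 11: ROLLBACK: discarded pending []; in_txn=False
Op 12: UPDATE b=29 (auto-commit; committed b=29)
ROLLBACK at op 9 discards: ['a', 'b']

Answer: a b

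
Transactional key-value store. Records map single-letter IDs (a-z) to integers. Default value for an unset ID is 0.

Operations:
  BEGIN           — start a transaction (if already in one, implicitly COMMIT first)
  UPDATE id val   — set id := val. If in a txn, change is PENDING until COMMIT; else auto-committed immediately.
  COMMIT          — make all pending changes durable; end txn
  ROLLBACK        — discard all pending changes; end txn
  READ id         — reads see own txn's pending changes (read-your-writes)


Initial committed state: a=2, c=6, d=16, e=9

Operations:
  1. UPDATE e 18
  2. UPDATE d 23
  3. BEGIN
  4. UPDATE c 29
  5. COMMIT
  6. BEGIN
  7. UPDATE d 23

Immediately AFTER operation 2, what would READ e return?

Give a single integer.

Answer: 18

Derivation:
Initial committed: {a=2, c=6, d=16, e=9}
Op 1: UPDATE e=18 (auto-commit; committed e=18)
Op 2: UPDATE d=23 (auto-commit; committed d=23)
After op 2: visible(e) = 18 (pending={}, committed={a=2, c=6, d=23, e=18})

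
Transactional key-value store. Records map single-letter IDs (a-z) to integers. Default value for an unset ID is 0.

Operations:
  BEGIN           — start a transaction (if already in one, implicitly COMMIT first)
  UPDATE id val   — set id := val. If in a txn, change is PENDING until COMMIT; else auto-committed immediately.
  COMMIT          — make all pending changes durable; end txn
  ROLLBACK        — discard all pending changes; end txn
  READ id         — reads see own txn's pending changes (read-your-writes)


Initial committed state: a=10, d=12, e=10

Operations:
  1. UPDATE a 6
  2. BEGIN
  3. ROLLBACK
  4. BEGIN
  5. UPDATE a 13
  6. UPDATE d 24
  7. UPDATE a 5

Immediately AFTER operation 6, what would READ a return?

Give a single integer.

Answer: 13

Derivation:
Initial committed: {a=10, d=12, e=10}
Op 1: UPDATE a=6 (auto-commit; committed a=6)
Op 2: BEGIN: in_txn=True, pending={}
Op 3: ROLLBACK: discarded pending []; in_txn=False
Op 4: BEGIN: in_txn=True, pending={}
Op 5: UPDATE a=13 (pending; pending now {a=13})
Op 6: UPDATE d=24 (pending; pending now {a=13, d=24})
After op 6: visible(a) = 13 (pending={a=13, d=24}, committed={a=6, d=12, e=10})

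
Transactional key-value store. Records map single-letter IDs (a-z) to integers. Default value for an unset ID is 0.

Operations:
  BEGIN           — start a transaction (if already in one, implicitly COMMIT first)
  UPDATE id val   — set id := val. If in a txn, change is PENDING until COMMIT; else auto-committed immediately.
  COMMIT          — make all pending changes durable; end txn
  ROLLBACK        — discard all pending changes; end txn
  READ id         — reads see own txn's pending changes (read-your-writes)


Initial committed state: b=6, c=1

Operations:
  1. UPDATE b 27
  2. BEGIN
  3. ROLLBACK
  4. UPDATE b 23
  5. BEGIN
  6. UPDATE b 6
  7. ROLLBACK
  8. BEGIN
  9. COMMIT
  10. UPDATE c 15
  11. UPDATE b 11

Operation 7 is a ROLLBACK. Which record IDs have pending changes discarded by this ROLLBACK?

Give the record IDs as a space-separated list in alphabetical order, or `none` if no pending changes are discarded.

Answer: b

Derivation:
Initial committed: {b=6, c=1}
Op 1: UPDATE b=27 (auto-commit; committed b=27)
Op 2: BEGIN: in_txn=True, pending={}
Op 3: ROLLBACK: discarded pending []; in_txn=False
Op 4: UPDATE b=23 (auto-commit; committed b=23)
Op 5: BEGIN: in_txn=True, pending={}
Op 6: UPDATE b=6 (pending; pending now {b=6})
Op 7: ROLLBACK: discarded pending ['b']; in_txn=False
Op 8: BEGIN: in_txn=True, pending={}
Op 9: COMMIT: merged [] into committed; committed now {b=23, c=1}
Op 10: UPDATE c=15 (auto-commit; committed c=15)
Op 11: UPDATE b=11 (auto-commit; committed b=11)
ROLLBACK at op 7 discards: ['b']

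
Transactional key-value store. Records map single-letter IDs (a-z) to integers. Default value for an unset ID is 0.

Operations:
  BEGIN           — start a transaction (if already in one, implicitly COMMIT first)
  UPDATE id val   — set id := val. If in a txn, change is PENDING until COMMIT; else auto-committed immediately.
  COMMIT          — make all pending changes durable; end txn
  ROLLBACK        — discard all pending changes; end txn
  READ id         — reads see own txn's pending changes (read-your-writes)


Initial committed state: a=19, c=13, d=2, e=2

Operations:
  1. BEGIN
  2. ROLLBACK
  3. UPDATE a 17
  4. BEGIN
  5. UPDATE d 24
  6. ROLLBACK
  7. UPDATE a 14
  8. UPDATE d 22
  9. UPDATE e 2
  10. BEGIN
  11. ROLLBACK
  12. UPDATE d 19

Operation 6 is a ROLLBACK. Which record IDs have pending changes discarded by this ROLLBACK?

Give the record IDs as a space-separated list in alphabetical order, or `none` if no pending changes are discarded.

Answer: d

Derivation:
Initial committed: {a=19, c=13, d=2, e=2}
Op 1: BEGIN: in_txn=True, pending={}
Op 2: ROLLBACK: discarded pending []; in_txn=False
Op 3: UPDATE a=17 (auto-commit; committed a=17)
Op 4: BEGIN: in_txn=True, pending={}
Op 5: UPDATE d=24 (pending; pending now {d=24})
Op 6: ROLLBACK: discarded pending ['d']; in_txn=False
Op 7: UPDATE a=14 (auto-commit; committed a=14)
Op 8: UPDATE d=22 (auto-commit; committed d=22)
Op 9: UPDATE e=2 (auto-commit; committed e=2)
Op 10: BEGIN: in_txn=True, pending={}
Op 11: ROLLBACK: discarded pending []; in_txn=False
Op 12: UPDATE d=19 (auto-commit; committed d=19)
ROLLBACK at op 6 discards: ['d']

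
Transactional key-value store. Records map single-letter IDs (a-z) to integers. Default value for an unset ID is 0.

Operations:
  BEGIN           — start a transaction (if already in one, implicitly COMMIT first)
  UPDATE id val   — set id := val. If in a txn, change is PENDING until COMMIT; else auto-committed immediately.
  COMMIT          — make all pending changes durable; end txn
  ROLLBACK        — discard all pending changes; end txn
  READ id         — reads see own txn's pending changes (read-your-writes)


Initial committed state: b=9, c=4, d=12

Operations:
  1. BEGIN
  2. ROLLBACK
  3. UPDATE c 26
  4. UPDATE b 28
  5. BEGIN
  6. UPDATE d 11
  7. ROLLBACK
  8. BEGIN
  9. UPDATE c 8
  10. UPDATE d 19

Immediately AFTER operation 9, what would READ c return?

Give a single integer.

Answer: 8

Derivation:
Initial committed: {b=9, c=4, d=12}
Op 1: BEGIN: in_txn=True, pending={}
Op 2: ROLLBACK: discarded pending []; in_txn=False
Op 3: UPDATE c=26 (auto-commit; committed c=26)
Op 4: UPDATE b=28 (auto-commit; committed b=28)
Op 5: BEGIN: in_txn=True, pending={}
Op 6: UPDATE d=11 (pending; pending now {d=11})
Op 7: ROLLBACK: discarded pending ['d']; in_txn=False
Op 8: BEGIN: in_txn=True, pending={}
Op 9: UPDATE c=8 (pending; pending now {c=8})
After op 9: visible(c) = 8 (pending={c=8}, committed={b=28, c=26, d=12})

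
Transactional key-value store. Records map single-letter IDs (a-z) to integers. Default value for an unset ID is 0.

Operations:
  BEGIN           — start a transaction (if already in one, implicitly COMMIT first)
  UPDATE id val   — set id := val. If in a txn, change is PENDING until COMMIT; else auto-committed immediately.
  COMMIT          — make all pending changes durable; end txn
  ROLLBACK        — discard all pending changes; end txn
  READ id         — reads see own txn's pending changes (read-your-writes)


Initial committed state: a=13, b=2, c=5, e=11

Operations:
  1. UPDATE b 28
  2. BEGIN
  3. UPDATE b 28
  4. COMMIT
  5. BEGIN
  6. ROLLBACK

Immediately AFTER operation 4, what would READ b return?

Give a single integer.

Initial committed: {a=13, b=2, c=5, e=11}
Op 1: UPDATE b=28 (auto-commit; committed b=28)
Op 2: BEGIN: in_txn=True, pending={}
Op 3: UPDATE b=28 (pending; pending now {b=28})
Op 4: COMMIT: merged ['b'] into committed; committed now {a=13, b=28, c=5, e=11}
After op 4: visible(b) = 28 (pending={}, committed={a=13, b=28, c=5, e=11})

Answer: 28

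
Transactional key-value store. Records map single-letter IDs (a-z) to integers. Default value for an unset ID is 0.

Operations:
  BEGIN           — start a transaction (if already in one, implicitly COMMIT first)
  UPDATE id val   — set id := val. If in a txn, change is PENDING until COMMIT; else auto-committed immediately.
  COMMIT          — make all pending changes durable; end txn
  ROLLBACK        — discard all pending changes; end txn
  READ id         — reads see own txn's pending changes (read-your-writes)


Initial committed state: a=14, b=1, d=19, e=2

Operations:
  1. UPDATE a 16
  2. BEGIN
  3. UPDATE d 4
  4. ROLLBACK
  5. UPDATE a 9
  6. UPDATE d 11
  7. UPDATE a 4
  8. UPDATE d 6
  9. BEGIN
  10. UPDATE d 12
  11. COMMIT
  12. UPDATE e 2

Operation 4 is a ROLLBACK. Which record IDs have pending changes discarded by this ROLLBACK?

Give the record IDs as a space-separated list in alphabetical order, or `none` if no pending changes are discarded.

Answer: d

Derivation:
Initial committed: {a=14, b=1, d=19, e=2}
Op 1: UPDATE a=16 (auto-commit; committed a=16)
Op 2: BEGIN: in_txn=True, pending={}
Op 3: UPDATE d=4 (pending; pending now {d=4})
Op 4: ROLLBACK: discarded pending ['d']; in_txn=False
Op 5: UPDATE a=9 (auto-commit; committed a=9)
Op 6: UPDATE d=11 (auto-commit; committed d=11)
Op 7: UPDATE a=4 (auto-commit; committed a=4)
Op 8: UPDATE d=6 (auto-commit; committed d=6)
Op 9: BEGIN: in_txn=True, pending={}
Op 10: UPDATE d=12 (pending; pending now {d=12})
Op 11: COMMIT: merged ['d'] into committed; committed now {a=4, b=1, d=12, e=2}
Op 12: UPDATE e=2 (auto-commit; committed e=2)
ROLLBACK at op 4 discards: ['d']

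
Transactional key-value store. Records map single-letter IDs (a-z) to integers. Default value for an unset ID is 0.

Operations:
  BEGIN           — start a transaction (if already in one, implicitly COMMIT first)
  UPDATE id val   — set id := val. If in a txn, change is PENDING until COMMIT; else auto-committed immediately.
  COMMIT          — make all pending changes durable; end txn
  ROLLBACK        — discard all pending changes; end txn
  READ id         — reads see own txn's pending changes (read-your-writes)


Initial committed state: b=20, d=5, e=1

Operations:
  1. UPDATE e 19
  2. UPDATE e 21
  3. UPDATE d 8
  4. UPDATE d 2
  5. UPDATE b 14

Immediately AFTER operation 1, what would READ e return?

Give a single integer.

Answer: 19

Derivation:
Initial committed: {b=20, d=5, e=1}
Op 1: UPDATE e=19 (auto-commit; committed e=19)
After op 1: visible(e) = 19 (pending={}, committed={b=20, d=5, e=19})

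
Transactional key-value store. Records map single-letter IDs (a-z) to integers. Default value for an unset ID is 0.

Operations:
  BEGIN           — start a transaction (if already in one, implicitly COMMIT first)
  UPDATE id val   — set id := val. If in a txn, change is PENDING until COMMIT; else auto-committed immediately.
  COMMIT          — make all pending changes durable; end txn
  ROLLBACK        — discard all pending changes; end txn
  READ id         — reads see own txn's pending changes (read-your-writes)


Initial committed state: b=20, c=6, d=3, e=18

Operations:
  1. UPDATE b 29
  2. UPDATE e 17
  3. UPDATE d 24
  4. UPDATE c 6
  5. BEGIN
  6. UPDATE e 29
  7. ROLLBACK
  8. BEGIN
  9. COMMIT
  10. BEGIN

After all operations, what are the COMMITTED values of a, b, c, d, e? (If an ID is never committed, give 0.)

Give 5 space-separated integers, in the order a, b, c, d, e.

Answer: 0 29 6 24 17

Derivation:
Initial committed: {b=20, c=6, d=3, e=18}
Op 1: UPDATE b=29 (auto-commit; committed b=29)
Op 2: UPDATE e=17 (auto-commit; committed e=17)
Op 3: UPDATE d=24 (auto-commit; committed d=24)
Op 4: UPDATE c=6 (auto-commit; committed c=6)
Op 5: BEGIN: in_txn=True, pending={}
Op 6: UPDATE e=29 (pending; pending now {e=29})
Op 7: ROLLBACK: discarded pending ['e']; in_txn=False
Op 8: BEGIN: in_txn=True, pending={}
Op 9: COMMIT: merged [] into committed; committed now {b=29, c=6, d=24, e=17}
Op 10: BEGIN: in_txn=True, pending={}
Final committed: {b=29, c=6, d=24, e=17}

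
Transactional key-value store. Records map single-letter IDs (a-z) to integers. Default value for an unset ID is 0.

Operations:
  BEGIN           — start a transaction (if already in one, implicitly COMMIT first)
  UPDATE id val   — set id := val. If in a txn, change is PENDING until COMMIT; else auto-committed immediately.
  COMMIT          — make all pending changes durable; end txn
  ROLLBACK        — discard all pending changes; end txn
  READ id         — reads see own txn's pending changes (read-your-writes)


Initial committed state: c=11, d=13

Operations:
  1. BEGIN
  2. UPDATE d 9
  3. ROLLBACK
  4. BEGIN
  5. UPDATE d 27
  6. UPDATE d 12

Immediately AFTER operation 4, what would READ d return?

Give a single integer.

Answer: 13

Derivation:
Initial committed: {c=11, d=13}
Op 1: BEGIN: in_txn=True, pending={}
Op 2: UPDATE d=9 (pending; pending now {d=9})
Op 3: ROLLBACK: discarded pending ['d']; in_txn=False
Op 4: BEGIN: in_txn=True, pending={}
After op 4: visible(d) = 13 (pending={}, committed={c=11, d=13})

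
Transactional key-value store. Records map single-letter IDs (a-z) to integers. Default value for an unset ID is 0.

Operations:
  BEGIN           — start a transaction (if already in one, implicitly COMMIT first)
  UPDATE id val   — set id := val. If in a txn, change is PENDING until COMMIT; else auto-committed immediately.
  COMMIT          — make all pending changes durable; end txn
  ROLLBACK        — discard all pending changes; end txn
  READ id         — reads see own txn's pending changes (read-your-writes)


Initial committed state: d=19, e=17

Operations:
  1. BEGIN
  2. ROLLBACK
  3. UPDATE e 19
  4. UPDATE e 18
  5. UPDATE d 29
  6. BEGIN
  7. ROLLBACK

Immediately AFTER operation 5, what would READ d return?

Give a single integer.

Answer: 29

Derivation:
Initial committed: {d=19, e=17}
Op 1: BEGIN: in_txn=True, pending={}
Op 2: ROLLBACK: discarded pending []; in_txn=False
Op 3: UPDATE e=19 (auto-commit; committed e=19)
Op 4: UPDATE e=18 (auto-commit; committed e=18)
Op 5: UPDATE d=29 (auto-commit; committed d=29)
After op 5: visible(d) = 29 (pending={}, committed={d=29, e=18})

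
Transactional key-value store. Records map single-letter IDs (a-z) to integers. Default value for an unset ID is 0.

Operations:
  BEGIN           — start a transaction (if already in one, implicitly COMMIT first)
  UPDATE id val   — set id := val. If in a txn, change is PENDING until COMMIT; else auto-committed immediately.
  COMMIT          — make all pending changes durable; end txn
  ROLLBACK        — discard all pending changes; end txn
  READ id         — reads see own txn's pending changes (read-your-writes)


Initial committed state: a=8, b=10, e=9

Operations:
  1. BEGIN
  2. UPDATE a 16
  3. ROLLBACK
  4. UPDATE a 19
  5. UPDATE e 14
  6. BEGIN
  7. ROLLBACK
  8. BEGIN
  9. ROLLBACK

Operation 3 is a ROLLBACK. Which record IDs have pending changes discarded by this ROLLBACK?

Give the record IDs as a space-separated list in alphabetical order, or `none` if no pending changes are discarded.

Initial committed: {a=8, b=10, e=9}
Op 1: BEGIN: in_txn=True, pending={}
Op 2: UPDATE a=16 (pending; pending now {a=16})
Op 3: ROLLBACK: discarded pending ['a']; in_txn=False
Op 4: UPDATE a=19 (auto-commit; committed a=19)
Op 5: UPDATE e=14 (auto-commit; committed e=14)
Op 6: BEGIN: in_txn=True, pending={}
Op 7: ROLLBACK: discarded pending []; in_txn=False
Op 8: BEGIN: in_txn=True, pending={}
Op 9: ROLLBACK: discarded pending []; in_txn=False
ROLLBACK at op 3 discards: ['a']

Answer: a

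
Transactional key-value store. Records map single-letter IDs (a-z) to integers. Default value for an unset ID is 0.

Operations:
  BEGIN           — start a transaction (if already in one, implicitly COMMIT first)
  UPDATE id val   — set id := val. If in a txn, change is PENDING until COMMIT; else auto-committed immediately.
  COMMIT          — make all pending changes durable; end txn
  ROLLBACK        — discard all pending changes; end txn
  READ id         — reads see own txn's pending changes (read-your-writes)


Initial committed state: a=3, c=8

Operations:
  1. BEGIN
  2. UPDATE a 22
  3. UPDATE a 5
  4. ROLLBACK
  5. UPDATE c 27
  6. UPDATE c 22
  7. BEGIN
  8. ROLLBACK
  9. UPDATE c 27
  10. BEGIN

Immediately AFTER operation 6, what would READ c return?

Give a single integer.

Initial committed: {a=3, c=8}
Op 1: BEGIN: in_txn=True, pending={}
Op 2: UPDATE a=22 (pending; pending now {a=22})
Op 3: UPDATE a=5 (pending; pending now {a=5})
Op 4: ROLLBACK: discarded pending ['a']; in_txn=False
Op 5: UPDATE c=27 (auto-commit; committed c=27)
Op 6: UPDATE c=22 (auto-commit; committed c=22)
After op 6: visible(c) = 22 (pending={}, committed={a=3, c=22})

Answer: 22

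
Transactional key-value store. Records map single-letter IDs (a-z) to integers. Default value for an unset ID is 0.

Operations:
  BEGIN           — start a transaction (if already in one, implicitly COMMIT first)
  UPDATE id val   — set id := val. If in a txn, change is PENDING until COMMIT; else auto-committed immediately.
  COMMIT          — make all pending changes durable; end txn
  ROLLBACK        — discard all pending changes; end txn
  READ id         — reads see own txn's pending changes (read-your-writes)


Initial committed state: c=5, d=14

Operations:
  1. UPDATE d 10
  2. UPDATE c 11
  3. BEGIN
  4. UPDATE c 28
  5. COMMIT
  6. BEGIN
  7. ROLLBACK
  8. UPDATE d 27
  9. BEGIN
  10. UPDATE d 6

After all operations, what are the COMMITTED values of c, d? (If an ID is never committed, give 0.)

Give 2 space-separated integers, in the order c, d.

Initial committed: {c=5, d=14}
Op 1: UPDATE d=10 (auto-commit; committed d=10)
Op 2: UPDATE c=11 (auto-commit; committed c=11)
Op 3: BEGIN: in_txn=True, pending={}
Op 4: UPDATE c=28 (pending; pending now {c=28})
Op 5: COMMIT: merged ['c'] into committed; committed now {c=28, d=10}
Op 6: BEGIN: in_txn=True, pending={}
Op 7: ROLLBACK: discarded pending []; in_txn=False
Op 8: UPDATE d=27 (auto-commit; committed d=27)
Op 9: BEGIN: in_txn=True, pending={}
Op 10: UPDATE d=6 (pending; pending now {d=6})
Final committed: {c=28, d=27}

Answer: 28 27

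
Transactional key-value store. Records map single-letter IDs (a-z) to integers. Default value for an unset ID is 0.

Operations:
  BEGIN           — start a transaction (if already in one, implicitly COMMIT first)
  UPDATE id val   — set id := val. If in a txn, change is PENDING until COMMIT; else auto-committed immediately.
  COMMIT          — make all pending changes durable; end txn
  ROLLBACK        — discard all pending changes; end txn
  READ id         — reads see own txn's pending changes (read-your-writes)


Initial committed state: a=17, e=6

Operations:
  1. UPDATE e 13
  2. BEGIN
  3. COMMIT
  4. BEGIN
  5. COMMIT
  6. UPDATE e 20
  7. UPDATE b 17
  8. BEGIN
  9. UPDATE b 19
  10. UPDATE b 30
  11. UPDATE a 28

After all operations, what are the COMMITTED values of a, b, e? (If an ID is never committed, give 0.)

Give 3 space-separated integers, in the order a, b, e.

Answer: 17 17 20

Derivation:
Initial committed: {a=17, e=6}
Op 1: UPDATE e=13 (auto-commit; committed e=13)
Op 2: BEGIN: in_txn=True, pending={}
Op 3: COMMIT: merged [] into committed; committed now {a=17, e=13}
Op 4: BEGIN: in_txn=True, pending={}
Op 5: COMMIT: merged [] into committed; committed now {a=17, e=13}
Op 6: UPDATE e=20 (auto-commit; committed e=20)
Op 7: UPDATE b=17 (auto-commit; committed b=17)
Op 8: BEGIN: in_txn=True, pending={}
Op 9: UPDATE b=19 (pending; pending now {b=19})
Op 10: UPDATE b=30 (pending; pending now {b=30})
Op 11: UPDATE a=28 (pending; pending now {a=28, b=30})
Final committed: {a=17, b=17, e=20}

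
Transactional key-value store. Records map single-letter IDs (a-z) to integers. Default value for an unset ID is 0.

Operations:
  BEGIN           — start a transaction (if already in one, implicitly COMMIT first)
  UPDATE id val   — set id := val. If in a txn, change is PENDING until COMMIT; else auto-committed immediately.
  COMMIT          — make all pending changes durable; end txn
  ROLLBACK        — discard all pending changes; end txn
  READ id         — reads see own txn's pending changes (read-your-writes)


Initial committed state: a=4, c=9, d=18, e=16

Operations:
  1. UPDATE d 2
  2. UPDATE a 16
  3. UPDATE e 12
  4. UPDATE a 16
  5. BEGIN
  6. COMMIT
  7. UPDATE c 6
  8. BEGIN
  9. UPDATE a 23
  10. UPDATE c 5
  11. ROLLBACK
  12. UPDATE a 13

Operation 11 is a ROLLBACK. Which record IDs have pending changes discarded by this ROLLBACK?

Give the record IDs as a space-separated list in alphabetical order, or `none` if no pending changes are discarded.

Answer: a c

Derivation:
Initial committed: {a=4, c=9, d=18, e=16}
Op 1: UPDATE d=2 (auto-commit; committed d=2)
Op 2: UPDATE a=16 (auto-commit; committed a=16)
Op 3: UPDATE e=12 (auto-commit; committed e=12)
Op 4: UPDATE a=16 (auto-commit; committed a=16)
Op 5: BEGIN: in_txn=True, pending={}
Op 6: COMMIT: merged [] into committed; committed now {a=16, c=9, d=2, e=12}
Op 7: UPDATE c=6 (auto-commit; committed c=6)
Op 8: BEGIN: in_txn=True, pending={}
Op 9: UPDATE a=23 (pending; pending now {a=23})
Op 10: UPDATE c=5 (pending; pending now {a=23, c=5})
Op 11: ROLLBACK: discarded pending ['a', 'c']; in_txn=False
Op 12: UPDATE a=13 (auto-commit; committed a=13)
ROLLBACK at op 11 discards: ['a', 'c']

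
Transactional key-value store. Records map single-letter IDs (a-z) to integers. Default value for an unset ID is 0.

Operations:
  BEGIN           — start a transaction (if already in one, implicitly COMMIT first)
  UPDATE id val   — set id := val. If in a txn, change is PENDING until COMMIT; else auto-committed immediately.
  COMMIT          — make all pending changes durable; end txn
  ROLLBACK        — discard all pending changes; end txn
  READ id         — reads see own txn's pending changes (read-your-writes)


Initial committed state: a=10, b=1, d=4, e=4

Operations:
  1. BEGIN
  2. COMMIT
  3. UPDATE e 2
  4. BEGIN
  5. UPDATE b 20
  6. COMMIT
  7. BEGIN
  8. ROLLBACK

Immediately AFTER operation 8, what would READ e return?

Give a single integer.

Answer: 2

Derivation:
Initial committed: {a=10, b=1, d=4, e=4}
Op 1: BEGIN: in_txn=True, pending={}
Op 2: COMMIT: merged [] into committed; committed now {a=10, b=1, d=4, e=4}
Op 3: UPDATE e=2 (auto-commit; committed e=2)
Op 4: BEGIN: in_txn=True, pending={}
Op 5: UPDATE b=20 (pending; pending now {b=20})
Op 6: COMMIT: merged ['b'] into committed; committed now {a=10, b=20, d=4, e=2}
Op 7: BEGIN: in_txn=True, pending={}
Op 8: ROLLBACK: discarded pending []; in_txn=False
After op 8: visible(e) = 2 (pending={}, committed={a=10, b=20, d=4, e=2})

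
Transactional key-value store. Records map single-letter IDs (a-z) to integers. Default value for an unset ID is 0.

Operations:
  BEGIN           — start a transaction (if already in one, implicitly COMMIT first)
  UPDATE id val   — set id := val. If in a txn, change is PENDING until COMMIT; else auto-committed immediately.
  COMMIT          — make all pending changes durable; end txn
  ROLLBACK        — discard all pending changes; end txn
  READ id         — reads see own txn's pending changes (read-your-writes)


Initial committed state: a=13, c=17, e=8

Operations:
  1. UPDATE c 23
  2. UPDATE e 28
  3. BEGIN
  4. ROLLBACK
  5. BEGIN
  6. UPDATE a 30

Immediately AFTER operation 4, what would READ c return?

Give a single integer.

Answer: 23

Derivation:
Initial committed: {a=13, c=17, e=8}
Op 1: UPDATE c=23 (auto-commit; committed c=23)
Op 2: UPDATE e=28 (auto-commit; committed e=28)
Op 3: BEGIN: in_txn=True, pending={}
Op 4: ROLLBACK: discarded pending []; in_txn=False
After op 4: visible(c) = 23 (pending={}, committed={a=13, c=23, e=28})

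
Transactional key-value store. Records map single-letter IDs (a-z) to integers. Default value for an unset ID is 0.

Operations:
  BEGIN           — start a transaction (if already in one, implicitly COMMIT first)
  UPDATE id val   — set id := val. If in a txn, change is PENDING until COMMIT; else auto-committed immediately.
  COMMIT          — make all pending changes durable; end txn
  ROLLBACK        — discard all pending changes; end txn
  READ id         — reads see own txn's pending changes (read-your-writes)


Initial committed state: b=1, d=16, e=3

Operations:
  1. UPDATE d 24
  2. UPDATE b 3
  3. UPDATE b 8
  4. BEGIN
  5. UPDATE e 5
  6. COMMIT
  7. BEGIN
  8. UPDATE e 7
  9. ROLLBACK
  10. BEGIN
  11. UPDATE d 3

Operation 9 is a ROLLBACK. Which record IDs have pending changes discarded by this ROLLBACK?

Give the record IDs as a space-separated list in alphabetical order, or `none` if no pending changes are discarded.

Initial committed: {b=1, d=16, e=3}
Op 1: UPDATE d=24 (auto-commit; committed d=24)
Op 2: UPDATE b=3 (auto-commit; committed b=3)
Op 3: UPDATE b=8 (auto-commit; committed b=8)
Op 4: BEGIN: in_txn=True, pending={}
Op 5: UPDATE e=5 (pending; pending now {e=5})
Op 6: COMMIT: merged ['e'] into committed; committed now {b=8, d=24, e=5}
Op 7: BEGIN: in_txn=True, pending={}
Op 8: UPDATE e=7 (pending; pending now {e=7})
Op 9: ROLLBACK: discarded pending ['e']; in_txn=False
Op 10: BEGIN: in_txn=True, pending={}
Op 11: UPDATE d=3 (pending; pending now {d=3})
ROLLBACK at op 9 discards: ['e']

Answer: e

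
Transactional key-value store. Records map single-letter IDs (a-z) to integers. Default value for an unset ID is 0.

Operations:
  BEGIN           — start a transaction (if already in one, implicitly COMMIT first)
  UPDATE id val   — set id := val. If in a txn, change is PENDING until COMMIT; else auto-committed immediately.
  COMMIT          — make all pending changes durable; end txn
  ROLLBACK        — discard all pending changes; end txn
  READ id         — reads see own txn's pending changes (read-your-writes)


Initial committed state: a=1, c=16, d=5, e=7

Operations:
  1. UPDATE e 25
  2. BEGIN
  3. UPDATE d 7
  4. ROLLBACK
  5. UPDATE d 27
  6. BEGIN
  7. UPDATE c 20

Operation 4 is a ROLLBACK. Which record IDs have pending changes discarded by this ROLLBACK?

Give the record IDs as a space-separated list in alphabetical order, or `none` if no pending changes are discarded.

Answer: d

Derivation:
Initial committed: {a=1, c=16, d=5, e=7}
Op 1: UPDATE e=25 (auto-commit; committed e=25)
Op 2: BEGIN: in_txn=True, pending={}
Op 3: UPDATE d=7 (pending; pending now {d=7})
Op 4: ROLLBACK: discarded pending ['d']; in_txn=False
Op 5: UPDATE d=27 (auto-commit; committed d=27)
Op 6: BEGIN: in_txn=True, pending={}
Op 7: UPDATE c=20 (pending; pending now {c=20})
ROLLBACK at op 4 discards: ['d']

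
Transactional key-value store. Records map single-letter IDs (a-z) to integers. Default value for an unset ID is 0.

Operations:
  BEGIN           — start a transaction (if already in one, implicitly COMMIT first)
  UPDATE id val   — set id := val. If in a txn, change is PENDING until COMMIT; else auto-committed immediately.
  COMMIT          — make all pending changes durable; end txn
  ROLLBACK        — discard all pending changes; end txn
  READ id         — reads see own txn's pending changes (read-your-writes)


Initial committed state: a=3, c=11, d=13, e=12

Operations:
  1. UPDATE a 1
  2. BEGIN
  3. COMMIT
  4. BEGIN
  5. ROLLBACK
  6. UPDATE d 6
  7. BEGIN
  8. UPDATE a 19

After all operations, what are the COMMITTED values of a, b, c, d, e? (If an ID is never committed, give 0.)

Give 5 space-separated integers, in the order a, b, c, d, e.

Answer: 1 0 11 6 12

Derivation:
Initial committed: {a=3, c=11, d=13, e=12}
Op 1: UPDATE a=1 (auto-commit; committed a=1)
Op 2: BEGIN: in_txn=True, pending={}
Op 3: COMMIT: merged [] into committed; committed now {a=1, c=11, d=13, e=12}
Op 4: BEGIN: in_txn=True, pending={}
Op 5: ROLLBACK: discarded pending []; in_txn=False
Op 6: UPDATE d=6 (auto-commit; committed d=6)
Op 7: BEGIN: in_txn=True, pending={}
Op 8: UPDATE a=19 (pending; pending now {a=19})
Final committed: {a=1, c=11, d=6, e=12}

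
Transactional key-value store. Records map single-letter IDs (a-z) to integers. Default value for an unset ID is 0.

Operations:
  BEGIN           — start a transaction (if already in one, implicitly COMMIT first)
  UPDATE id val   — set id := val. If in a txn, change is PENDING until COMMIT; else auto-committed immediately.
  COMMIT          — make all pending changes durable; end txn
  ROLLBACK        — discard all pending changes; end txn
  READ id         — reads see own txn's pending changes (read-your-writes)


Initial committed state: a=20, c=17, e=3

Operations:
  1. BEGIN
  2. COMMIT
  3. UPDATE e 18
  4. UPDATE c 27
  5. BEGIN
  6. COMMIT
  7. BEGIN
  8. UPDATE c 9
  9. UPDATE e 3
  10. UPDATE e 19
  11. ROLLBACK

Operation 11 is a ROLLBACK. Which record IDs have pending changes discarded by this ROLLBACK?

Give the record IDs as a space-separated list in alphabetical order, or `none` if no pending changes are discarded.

Answer: c e

Derivation:
Initial committed: {a=20, c=17, e=3}
Op 1: BEGIN: in_txn=True, pending={}
Op 2: COMMIT: merged [] into committed; committed now {a=20, c=17, e=3}
Op 3: UPDATE e=18 (auto-commit; committed e=18)
Op 4: UPDATE c=27 (auto-commit; committed c=27)
Op 5: BEGIN: in_txn=True, pending={}
Op 6: COMMIT: merged [] into committed; committed now {a=20, c=27, e=18}
Op 7: BEGIN: in_txn=True, pending={}
Op 8: UPDATE c=9 (pending; pending now {c=9})
Op 9: UPDATE e=3 (pending; pending now {c=9, e=3})
Op 10: UPDATE e=19 (pending; pending now {c=9, e=19})
Op 11: ROLLBACK: discarded pending ['c', 'e']; in_txn=False
ROLLBACK at op 11 discards: ['c', 'e']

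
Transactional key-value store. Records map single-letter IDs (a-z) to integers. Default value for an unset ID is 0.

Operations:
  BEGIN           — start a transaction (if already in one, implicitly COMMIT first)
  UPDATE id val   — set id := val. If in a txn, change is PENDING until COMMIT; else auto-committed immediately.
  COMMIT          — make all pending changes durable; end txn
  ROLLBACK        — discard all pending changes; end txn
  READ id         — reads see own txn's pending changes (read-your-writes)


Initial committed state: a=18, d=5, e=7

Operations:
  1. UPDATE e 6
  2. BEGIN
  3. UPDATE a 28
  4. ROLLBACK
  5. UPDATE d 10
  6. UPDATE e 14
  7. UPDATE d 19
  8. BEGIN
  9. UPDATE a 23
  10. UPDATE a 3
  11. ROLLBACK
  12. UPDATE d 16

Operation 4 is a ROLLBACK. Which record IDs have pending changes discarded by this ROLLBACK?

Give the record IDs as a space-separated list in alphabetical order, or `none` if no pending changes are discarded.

Answer: a

Derivation:
Initial committed: {a=18, d=5, e=7}
Op 1: UPDATE e=6 (auto-commit; committed e=6)
Op 2: BEGIN: in_txn=True, pending={}
Op 3: UPDATE a=28 (pending; pending now {a=28})
Op 4: ROLLBACK: discarded pending ['a']; in_txn=False
Op 5: UPDATE d=10 (auto-commit; committed d=10)
Op 6: UPDATE e=14 (auto-commit; committed e=14)
Op 7: UPDATE d=19 (auto-commit; committed d=19)
Op 8: BEGIN: in_txn=True, pending={}
Op 9: UPDATE a=23 (pending; pending now {a=23})
Op 10: UPDATE a=3 (pending; pending now {a=3})
Op 11: ROLLBACK: discarded pending ['a']; in_txn=False
Op 12: UPDATE d=16 (auto-commit; committed d=16)
ROLLBACK at op 4 discards: ['a']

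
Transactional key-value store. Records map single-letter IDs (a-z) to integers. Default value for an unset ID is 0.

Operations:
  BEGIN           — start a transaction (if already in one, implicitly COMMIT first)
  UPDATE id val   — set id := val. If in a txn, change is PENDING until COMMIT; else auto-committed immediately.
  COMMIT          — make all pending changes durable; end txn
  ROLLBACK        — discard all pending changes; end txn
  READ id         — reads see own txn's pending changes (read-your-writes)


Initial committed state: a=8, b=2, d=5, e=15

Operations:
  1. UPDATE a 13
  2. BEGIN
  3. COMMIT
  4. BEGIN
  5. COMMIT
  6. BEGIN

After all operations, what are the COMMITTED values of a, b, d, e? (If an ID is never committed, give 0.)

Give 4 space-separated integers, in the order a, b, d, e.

Initial committed: {a=8, b=2, d=5, e=15}
Op 1: UPDATE a=13 (auto-commit; committed a=13)
Op 2: BEGIN: in_txn=True, pending={}
Op 3: COMMIT: merged [] into committed; committed now {a=13, b=2, d=5, e=15}
Op 4: BEGIN: in_txn=True, pending={}
Op 5: COMMIT: merged [] into committed; committed now {a=13, b=2, d=5, e=15}
Op 6: BEGIN: in_txn=True, pending={}
Final committed: {a=13, b=2, d=5, e=15}

Answer: 13 2 5 15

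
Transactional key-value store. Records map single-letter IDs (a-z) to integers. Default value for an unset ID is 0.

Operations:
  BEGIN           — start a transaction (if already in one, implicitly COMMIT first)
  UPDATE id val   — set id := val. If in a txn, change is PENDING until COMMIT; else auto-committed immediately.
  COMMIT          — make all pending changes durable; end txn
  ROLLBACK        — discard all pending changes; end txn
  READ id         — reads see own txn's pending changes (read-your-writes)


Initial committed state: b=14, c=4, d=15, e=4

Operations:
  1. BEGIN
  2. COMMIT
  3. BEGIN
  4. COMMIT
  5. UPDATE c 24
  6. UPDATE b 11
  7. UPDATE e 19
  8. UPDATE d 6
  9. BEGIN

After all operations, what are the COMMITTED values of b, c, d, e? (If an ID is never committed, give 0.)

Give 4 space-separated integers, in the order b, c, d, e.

Initial committed: {b=14, c=4, d=15, e=4}
Op 1: BEGIN: in_txn=True, pending={}
Op 2: COMMIT: merged [] into committed; committed now {b=14, c=4, d=15, e=4}
Op 3: BEGIN: in_txn=True, pending={}
Op 4: COMMIT: merged [] into committed; committed now {b=14, c=4, d=15, e=4}
Op 5: UPDATE c=24 (auto-commit; committed c=24)
Op 6: UPDATE b=11 (auto-commit; committed b=11)
Op 7: UPDATE e=19 (auto-commit; committed e=19)
Op 8: UPDATE d=6 (auto-commit; committed d=6)
Op 9: BEGIN: in_txn=True, pending={}
Final committed: {b=11, c=24, d=6, e=19}

Answer: 11 24 6 19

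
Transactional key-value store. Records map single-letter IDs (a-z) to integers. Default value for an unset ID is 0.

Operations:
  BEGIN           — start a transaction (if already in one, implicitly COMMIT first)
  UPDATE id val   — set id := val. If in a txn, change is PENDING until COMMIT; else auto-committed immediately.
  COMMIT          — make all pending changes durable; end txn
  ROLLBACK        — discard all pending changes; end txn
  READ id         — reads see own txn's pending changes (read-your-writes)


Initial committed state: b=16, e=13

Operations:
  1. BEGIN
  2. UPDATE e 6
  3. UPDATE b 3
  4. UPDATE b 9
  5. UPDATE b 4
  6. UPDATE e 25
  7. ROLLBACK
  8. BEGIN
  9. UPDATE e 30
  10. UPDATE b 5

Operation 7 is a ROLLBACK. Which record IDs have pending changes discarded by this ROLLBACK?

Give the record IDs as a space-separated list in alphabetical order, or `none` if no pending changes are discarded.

Initial committed: {b=16, e=13}
Op 1: BEGIN: in_txn=True, pending={}
Op 2: UPDATE e=6 (pending; pending now {e=6})
Op 3: UPDATE b=3 (pending; pending now {b=3, e=6})
Op 4: UPDATE b=9 (pending; pending now {b=9, e=6})
Op 5: UPDATE b=4 (pending; pending now {b=4, e=6})
Op 6: UPDATE e=25 (pending; pending now {b=4, e=25})
Op 7: ROLLBACK: discarded pending ['b', 'e']; in_txn=False
Op 8: BEGIN: in_txn=True, pending={}
Op 9: UPDATE e=30 (pending; pending now {e=30})
Op 10: UPDATE b=5 (pending; pending now {b=5, e=30})
ROLLBACK at op 7 discards: ['b', 'e']

Answer: b e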